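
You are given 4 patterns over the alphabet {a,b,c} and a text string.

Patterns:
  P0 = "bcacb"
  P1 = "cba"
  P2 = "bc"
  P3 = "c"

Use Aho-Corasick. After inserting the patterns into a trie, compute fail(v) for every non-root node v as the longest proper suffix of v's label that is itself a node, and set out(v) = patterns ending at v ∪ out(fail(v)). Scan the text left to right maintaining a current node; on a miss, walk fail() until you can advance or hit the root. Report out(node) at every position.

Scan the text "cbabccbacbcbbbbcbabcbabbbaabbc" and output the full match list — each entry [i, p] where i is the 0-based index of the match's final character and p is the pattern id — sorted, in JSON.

Build automaton:
Trie (insert patterns):
  0='ε' goto b→1 c→6
  1='b' goto c→2
  2='bc' goto a→3  [P2 ends]
  3='bca' goto c→4
  4='bcac' goto b→5
  5='bcacb' goto ·  [P0 ends]
  6='c' goto b→7  [P3 ends]
  7='cb' goto a→8
  8='cba' goto ·  [P1 ends]

BFS fail/out derivation:
  n1('b'): parent n0 fail=0; on 'b' 0 → fail=0;  out ∅∪∅=∅
  n6('c'): parent n0 fail=0; on 'c' 0 → fail=0;  out {3}∪∅={3}
  n2('bc'): parent n1 fail=0; on 'c' 0 → fail=6;  out {2}∪{3}={2,3}
  n7('cb'): parent n6 fail=0; on 'b' 0 → fail=1;  out ∅∪∅=∅
  n3('bca'): parent n2 fail=6; on 'a' 6→0 → fail=0;  out ∅∪∅=∅
  n8('cba'): parent n7 fail=1; on 'a' 1→0 → fail=0;  out {1}∪∅={1}
  n4('bcac'): parent n3 fail=0; on 'c' 0 → fail=6;  out ∅∪{3}={3}
  n5('bcacb'): parent n4 fail=6; on 'b' 6 → fail=7;  out {0}∪∅={0}

Run:
pos 0 'c': at 6  ** P3@[0:0]
pos 1 'b': at 7
pos 2 'a': at 8  ** P1@[0:2]
pos 3 'b': at 1 (via fail)
pos 4 'c': at 2  ** P2@[3:4],P3@[4:4]
pos 5 'c': at 6 (via fail)  ** P3@[5:5]
pos 6 'b': at 7
pos 7 'a': at 8  ** P1@[5:7]
pos 8 'c': at 6 (via fail)  ** P3@[8:8]
pos 9 'b': at 7
pos 10 'c': at 2 (via fail)  ** P2@[9:10],P3@[10:10]
pos 11 'b': at 7 (via fail)
pos 12 'b': at 1 (via fail)
pos 13 'b': at 1 (via fail)
pos 14 'b': at 1 (via fail)
pos 15 'c': at 2  ** P2@[14:15],P3@[15:15]
pos 16 'b': at 7 (via fail)
pos 17 'a': at 8  ** P1@[15:17]
pos 18 'b': at 1 (via fail)
pos 19 'c': at 2  ** P2@[18:19],P3@[19:19]
pos 20 'b': at 7 (via fail)
pos 21 'a': at 8  ** P1@[19:21]
pos 22 'b': at 1 (via fail)
pos 23 'b': at 1 (via fail)
pos 24 'b': at 1 (via fail)
pos 25 'a': at 0 (via fail)
pos 26 'a': at 0
pos 27 'b': at 1
pos 28 'b': at 1 (via fail)
pos 29 'c': at 2  ** P2@[28:29],P3@[29:29]

Matches: [[0,3],[2,1],[4,2],[4,3],[5,3],[7,1],[8,3],[10,2],[10,3],[15,2],[15,3],[17,1],[19,2],[19,3],[21,1],[29,2],[29,3]]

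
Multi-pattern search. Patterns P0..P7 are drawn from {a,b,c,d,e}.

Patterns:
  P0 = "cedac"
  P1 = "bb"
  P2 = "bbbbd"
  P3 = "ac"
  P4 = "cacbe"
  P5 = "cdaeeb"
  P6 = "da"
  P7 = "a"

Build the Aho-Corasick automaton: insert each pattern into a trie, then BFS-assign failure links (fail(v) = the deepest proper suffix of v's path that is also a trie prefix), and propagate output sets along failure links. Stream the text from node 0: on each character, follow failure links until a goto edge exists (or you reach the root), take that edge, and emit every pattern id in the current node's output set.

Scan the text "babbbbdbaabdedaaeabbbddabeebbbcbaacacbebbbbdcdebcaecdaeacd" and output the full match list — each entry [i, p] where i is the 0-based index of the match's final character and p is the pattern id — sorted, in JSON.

Construct AC machine:
Trie (insert patterns):
  0='ε' goto a→11 b→6 c→1 d→22
  1='c' goto a→13 d→17 e→2
  2='ce' goto d→3
  3='ced' goto a→4
  4='ceda' goto c→5
  5='cedac' goto ·  ←P0
  6='b' goto b→7
  7='bb' goto b→8  ←P1
  8='bbb' goto b→9
  9='bbbb' goto d→10
  10='bbbbd' goto ·  ←P2
  11='a' goto c→12  ←P7
  12='ac' goto ·  ←P3
  13='ca' goto c→14
  14='cac' goto b→15
  15='cacb' goto e→16
  16='cacbe' goto ·  ←P4
  17='cd' goto a→18
  18='cda' goto e→19
  19='cdae' goto e→20
  20='cdaee' goto b→21
  21='cdaeeb' goto ·  ←P5
  22='d' goto a→23
  23='da' goto ·  ←P6

Failure links (BFS by depth):
  n1('c'): parent n0 fail=0; on 'c' 0 → fail=0;  out ∅∪∅=∅
  n6('b'): parent n0 fail=0; on 'b' 0 → fail=0;  out ∅∪∅=∅
  n11('a'): parent n0 fail=0; on 'a' 0 → fail=0;  out {7}∪∅={7}
  n22('d'): parent n0 fail=0; on 'd' 0 → fail=0;  out ∅∪∅=∅
  n2('ce'): parent n1 fail=0; on 'e' 0 → fail=0;  out ∅∪∅=∅
  n7('bb'): parent n6 fail=0; on 'b' 0 → fail=6;  out {1}∪∅={1}
  n12('ac'): parent n11 fail=0; on 'c' 0 → fail=1;  out {3}∪∅={3}
  n13('ca'): parent n1 fail=0; on 'a' 0 → fail=11;  out ∅∪{7}={7}
  n17('cd'): parent n1 fail=0; on 'd' 0 → fail=22;  out ∅∪∅=∅
  n23('da'): parent n22 fail=0; on 'a' 0 → fail=11;  out {6}∪{7}={6,7}
  n3('ced'): parent n2 fail=0; on 'd' 0 → fail=22;  out ∅∪∅=∅
  n8('bbb'): parent n7 fail=6; on 'b' 6 → fail=7;  out ∅∪{1}={1}
  n14('cac'): parent n13 fail=11; on 'c' 11 → fail=12;  out ∅∪{3}={3}
  n18('cda'): parent n17 fail=22; on 'a' 22 → fail=23;  out ∅∪{6,7}={6,7}
  n4('ceda'): parent n3 fail=22; on 'a' 22 → fail=23;  out ∅∪{6,7}={6,7}
  n9('bbbb'): parent n8 fail=7; on 'b' 7 → fail=8;  out ∅∪{1}={1}
  n15('cacb'): parent n14 fail=12; on 'b' 12→1→0 → fail=6;  out ∅∪∅=∅
  n19('cdae'): parent n18 fail=23; on 'e' 23→11→0 → fail=0;  out ∅∪∅=∅
  n5('cedac'): parent n4 fail=23; on 'c' 23→11 → fail=12;  out {0}∪{3}={0,3}
  n10('bbbbd'): parent n9 fail=8; on 'd' 8→7→6→0 → fail=22;  out {2}∪∅={2}
  n16('cacbe'): parent n15 fail=6; on 'e' 6→0 → fail=0;  out {4}∪∅={4}
  n20('cdaee'): parent n19 fail=0; on 'e' 0 → fail=0;  out ∅∪∅=∅
  n21('cdaeeb'): parent n20 fail=0; on 'b' 0 → fail=6;  out {5}∪∅={5}

Scan:
pos 0 'b': at 6
pos 1 'a': at 11 (via fail)  → match P7@[1:1]
pos 2 'b': at 6 (via fail)
pos 3 'b': at 7  → match P1@[2:3]
pos 4 'b': at 8  → match P1@[3:4]
pos 5 'b': at 9  → match P1@[4:5]
pos 6 'd': at 10  → match P2@[2:6]
pos 7 'b': at 6 (via fail)
pos 8 'a': at 11 (via fail)  → match P7@[8:8]
pos 9 'a': at 11 (via fail)  → match P7@[9:9]
pos 10 'b': at 6 (via fail)
pos 11 'd': at 22 (via fail)
pos 12 'e': at 0 (via fail)
pos 13 'd': at 22
pos 14 'a': at 23  → match P6@[13:14],P7@[14:14]
pos 15 'a': at 11 (via fail)  → match P7@[15:15]
pos 16 'e': at 0 (via fail)
pos 17 'a': at 11  → match P7@[17:17]
pos 18 'b': at 6 (via fail)
pos 19 'b': at 7  → match P1@[18:19]
pos 20 'b': at 8  → match P1@[19:20]
pos 21 'd': at 22 (via fail)
pos 22 'd': at 22 (via fail)
pos 23 'a': at 23  → match P6@[22:23],P7@[23:23]
pos 24 'b': at 6 (via fail)
pos 25 'e': at 0 (via fail)
pos 26 'e': at 0
pos 27 'b': at 6
pos 28 'b': at 7  → match P1@[27:28]
pos 29 'b': at 8  → match P1@[28:29]
pos 30 'c': at 1 (via fail)
pos 31 'b': at 6 (via fail)
pos 32 'a': at 11 (via fail)  → match P7@[32:32]
pos 33 'a': at 11 (via fail)  → match P7@[33:33]
pos 34 'c': at 12  → match P3@[33:34]
pos 35 'a': at 13 (via fail)  → match P7@[35:35]
pos 36 'c': at 14  → match P3@[35:36]
pos 37 'b': at 15
pos 38 'e': at 16  → match P4@[34:38]
pos 39 'b': at 6 (via fail)
pos 40 'b': at 7  → match P1@[39:40]
pos 41 'b': at 8  → match P1@[40:41]
pos 42 'b': at 9  → match P1@[41:42]
pos 43 'd': at 10  → match P2@[39:43]
pos 44 'c': at 1 (via fail)
pos 45 'd': at 17
pos 46 'e': at 0 (via fail)
pos 47 'b': at 6
pos 48 'c': at 1 (via fail)
pos 49 'a': at 13  → match P7@[49:49]
pos 50 'e': at 0 (via fail)
pos 51 'c': at 1
pos 52 'd': at 17
pos 53 'a': at 18  → match P6@[52:53],P7@[53:53]
pos 54 'e': at 19
pos 55 'a': at 11 (via fail)  → match P7@[55:55]
pos 56 'c': at 12  → match P3@[55:56]
pos 57 'd': at 17 (via fail)

Result: [[1,7],[3,1],[4,1],[5,1],[6,2],[8,7],[9,7],[14,6],[14,7],[15,7],[17,7],[19,1],[20,1],[23,6],[23,7],[28,1],[29,1],[32,7],[33,7],[34,3],[35,7],[36,3],[38,4],[40,1],[41,1],[42,1],[43,2],[49,7],[53,6],[53,7],[55,7],[56,3]]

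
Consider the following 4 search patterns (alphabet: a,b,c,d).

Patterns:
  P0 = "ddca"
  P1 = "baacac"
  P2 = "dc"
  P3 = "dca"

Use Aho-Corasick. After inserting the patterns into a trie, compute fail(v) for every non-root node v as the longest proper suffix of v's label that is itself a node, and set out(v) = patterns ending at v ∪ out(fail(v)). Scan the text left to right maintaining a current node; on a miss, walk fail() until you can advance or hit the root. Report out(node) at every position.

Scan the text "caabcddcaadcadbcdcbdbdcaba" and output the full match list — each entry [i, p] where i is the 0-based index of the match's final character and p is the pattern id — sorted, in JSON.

Build automaton:
Trie nodes:
  n0 'ε': b→5 d→1
  n1 'd': c→11 d→2
  n2 'dd': c→3
  n3 'ddc': a→4
  n4 'ddca': ·  [P0 ends]
  n5 'b': a→6
  n6 'ba': a→7
  n7 'baa': c→8
  n8 'baac': a→9
  n9 'baaca': c→10
  n10 'baacac': ·  [P1 ends]
  n11 'dc': a→12  [P2 ends]
  n12 'dca': ·  [P3 ends]

Failure links (BFS by depth):
  fail(1) 'd': from fail(0)=0 chase 'd': 0 ⇒ 0;  out=∅∪out(0)=∅
  fail(5) 'b': from fail(0)=0 chase 'b': 0 ⇒ 0;  out=∅∪out(0)=∅
  fail(2) 'dd': from fail(1)=0 chase 'd': 0 ⇒ 1;  out=∅∪out(1)=∅
  fail(6) 'ba': from fail(5)=0 chase 'a': 0 ⇒ 0;  out=∅∪out(0)=∅
  fail(11) 'dc': from fail(1)=0 chase 'c': 0 ⇒ 0;  out={2}∪out(0)={2}
  fail(3) 'ddc': from fail(2)=1 chase 'c': 1 ⇒ 11;  out=∅∪out(11)={2}
  fail(7) 'baa': from fail(6)=0 chase 'a': 0 ⇒ 0;  out=∅∪out(0)=∅
  fail(12) 'dca': from fail(11)=0 chase 'a': 0 ⇒ 0;  out={3}∪out(0)={3}
  fail(4) 'ddca': from fail(3)=11 chase 'a': 11 ⇒ 12;  out={0}∪out(12)={0,3}
  fail(8) 'baac': from fail(7)=0 chase 'c': 0 ⇒ 0;  out=∅∪out(0)=∅
  fail(9) 'baaca': from fail(8)=0 chase 'a': 0 ⇒ 0;  out=∅∪out(0)=∅
  fail(10) 'baacac': from fail(9)=0 chase 'c': 0 ⇒ 0;  out={1}∪out(0)={1}

Run:
i=0 'c': node 0→0
i=1 'a': node 0→0
i=2 'a': node 0→0
i=3 'b': node 0→5
i=4 'c': node 5→0 (via fail)
i=5 'd': node 0→1
i=6 'd': node 1→2
i=7 'c': node 2→3  → match P2@[6:7]
i=8 'a': node 3→4  → match P0@[5:8],P3@[6:8]
i=9 'a': node 4→0 (via fail)
i=10 'd': node 0→1
i=11 'c': node 1→11  → match P2@[10:11]
i=12 'a': node 11→12  → match P3@[10:12]
i=13 'd': node 12→1 (via fail)
i=14 'b': node 1→5 (via fail)
i=15 'c': node 5→0 (via fail)
i=16 'd': node 0→1
i=17 'c': node 1→11  → match P2@[16:17]
i=18 'b': node 11→5 (via fail)
i=19 'd': node 5→1 (via fail)
i=20 'b': node 1→5 (via fail)
i=21 'd': node 5→1 (via fail)
i=22 'c': node 1→11  → match P2@[21:22]
i=23 'a': node 11→12  → match P3@[21:23]
i=24 'b': node 12→5 (via fail)
i=25 'a': node 5→6

All matches (sorted): [[7,2],[8,0],[8,3],[11,2],[12,3],[17,2],[22,2],[23,3]]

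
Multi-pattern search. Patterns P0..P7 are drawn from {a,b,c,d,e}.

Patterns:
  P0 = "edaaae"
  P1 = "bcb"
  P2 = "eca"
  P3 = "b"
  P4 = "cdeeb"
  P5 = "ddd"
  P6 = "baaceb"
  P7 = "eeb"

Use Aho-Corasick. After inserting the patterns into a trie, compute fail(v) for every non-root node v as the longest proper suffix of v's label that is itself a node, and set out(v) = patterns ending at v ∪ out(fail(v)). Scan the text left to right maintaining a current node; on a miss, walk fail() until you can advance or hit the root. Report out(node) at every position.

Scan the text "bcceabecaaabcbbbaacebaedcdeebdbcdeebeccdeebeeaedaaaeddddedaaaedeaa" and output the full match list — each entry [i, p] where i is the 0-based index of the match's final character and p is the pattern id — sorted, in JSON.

Build automaton:
Trie (insert patterns):
  n0 'ε': b→7 c→12 d→17 e→1
  n1 'e': c→10 d→2 e→25
  n2 'ed': a→3
  n3 'eda': a→4
  n4 'edaa': a→5
  n5 'edaaa': e→6
  n6 'edaaae': ·  ←P0
  n7 'b': a→20 c→8  ←P3
  n8 'bc': b→9
  n9 'bcb': ·  ←P1
  n10 'ec': a→11
  n11 'eca': ·  ←P2
  n12 'c': d→13
  n13 'cd': e→14
  n14 'cde': e→15
  n15 'cdee': b→16
  n16 'cdeeb': ·  ←P4
  n17 'd': d→18
  n18 'dd': d→19
  n19 'ddd': ·  ←P5
  n20 'ba': a→21
  n21 'baa': c→22
  n22 'baac': e→23
  n23 'baace': b→24
  n24 'baaceb': ·  ←P6
  n25 'ee': b→26
  n26 'eeb': ·  ←P7

BFS fail/out derivation:
  fail(1) 'e': from fail(0)=0 chase 'e': 0 ⇒ 0;  out=∅∪out(0)=∅
  fail(7) 'b': from fail(0)=0 chase 'b': 0 ⇒ 0;  out={3}∪out(0)={3}
  fail(12) 'c': from fail(0)=0 chase 'c': 0 ⇒ 0;  out=∅∪out(0)=∅
  fail(17) 'd': from fail(0)=0 chase 'd': 0 ⇒ 0;  out=∅∪out(0)=∅
  fail(2) 'ed': from fail(1)=0 chase 'd': 0 ⇒ 17;  out=∅∪out(17)=∅
  fail(8) 'bc': from fail(7)=0 chase 'c': 0 ⇒ 12;  out=∅∪out(12)=∅
  fail(10) 'ec': from fail(1)=0 chase 'c': 0 ⇒ 12;  out=∅∪out(12)=∅
  fail(13) 'cd': from fail(12)=0 chase 'd': 0 ⇒ 17;  out=∅∪out(17)=∅
  fail(18) 'dd': from fail(17)=0 chase 'd': 0 ⇒ 17;  out=∅∪out(17)=∅
  fail(20) 'ba': from fail(7)=0 chase 'a': 0 ⇒ 0;  out=∅∪out(0)=∅
  fail(25) 'ee': from fail(1)=0 chase 'e': 0 ⇒ 1;  out=∅∪out(1)=∅
  fail(3) 'eda': from fail(2)=17 chase 'a': 17→0 ⇒ 0;  out=∅∪out(0)=∅
  fail(9) 'bcb': from fail(8)=12 chase 'b': 12→0 ⇒ 7;  out={1}∪out(7)={1,3}
  fail(11) 'eca': from fail(10)=12 chase 'a': 12→0 ⇒ 0;  out={2}∪out(0)={2}
  fail(14) 'cde': from fail(13)=17 chase 'e': 17→0 ⇒ 1;  out=∅∪out(1)=∅
  fail(19) 'ddd': from fail(18)=17 chase 'd': 17 ⇒ 18;  out={5}∪out(18)={5}
  fail(21) 'baa': from fail(20)=0 chase 'a': 0 ⇒ 0;  out=∅∪out(0)=∅
  fail(26) 'eeb': from fail(25)=1 chase 'b': 1→0 ⇒ 7;  out={7}∪out(7)={3,7}
  fail(4) 'edaa': from fail(3)=0 chase 'a': 0 ⇒ 0;  out=∅∪out(0)=∅
  fail(15) 'cdee': from fail(14)=1 chase 'e': 1 ⇒ 25;  out=∅∪out(25)=∅
  fail(22) 'baac': from fail(21)=0 chase 'c': 0 ⇒ 12;  out=∅∪out(12)=∅
  fail(5) 'edaaa': from fail(4)=0 chase 'a': 0 ⇒ 0;  out=∅∪out(0)=∅
  fail(16) 'cdeeb': from fail(15)=25 chase 'b': 25 ⇒ 26;  out={4}∪out(26)={3,4,7}
  fail(23) 'baace': from fail(22)=12 chase 'e': 12→0 ⇒ 1;  out=∅∪out(1)=∅
  fail(6) 'edaaae': from fail(5)=0 chase 'e': 0 ⇒ 1;  out={0}∪out(1)={0}
  fail(24) 'baaceb': from fail(23)=1 chase 'b': 1→0 ⇒ 7;  out={6}∪out(7)={3,6}

Scan:
i=0 'b': node 0→7  emit P3@[0:0]
i=1 'c': node 7→8
i=2 'c': node 8→12 (fail-walked)
i=3 'e': node 12→1 (fail-walked)
i=4 'a': node 1→0 (fail-walked)
i=5 'b': node 0→7  emit P3@[5:5]
i=6 'e': node 7→1 (fail-walked)
i=7 'c': node 1→10
i=8 'a': node 10→11  emit P2@[6:8]
i=9 'a': node 11→0 (fail-walked)
i=10 'a': node 0→0
i=11 'b': node 0→7  emit P3@[11:11]
i=12 'c': node 7→8
i=13 'b': node 8→9  emit P1@[11:13],P3@[13:13]
i=14 'b': node 9→7 (fail-walked)  emit P3@[14:14]
i=15 'b': node 7→7 (fail-walked)  emit P3@[15:15]
i=16 'a': node 7→20
i=17 'a': node 20→21
i=18 'c': node 21→22
i=19 'e': node 22→23
i=20 'b': node 23→24  emit P3@[20:20],P6@[15:20]
i=21 'a': node 24→20 (fail-walked)
i=22 'e': node 20→1 (fail-walked)
i=23 'd': node 1→2
i=24 'c': node 2→12 (fail-walked)
i=25 'd': node 12→13
i=26 'e': node 13→14
i=27 'e': node 14→15
i=28 'b': node 15→16  emit P3@[28:28],P4@[24:28],P7@[26:28]
i=29 'd': node 16→17 (fail-walked)
i=30 'b': node 17→7 (fail-walked)  emit P3@[30:30]
i=31 'c': node 7→8
i=32 'd': node 8→13 (fail-walked)
i=33 'e': node 13→14
i=34 'e': node 14→15
i=35 'b': node 15→16  emit P3@[35:35],P4@[31:35],P7@[33:35]
i=36 'e': node 16→1 (fail-walked)
i=37 'c': node 1→10
i=38 'c': node 10→12 (fail-walked)
i=39 'd': node 12→13
i=40 'e': node 13→14
i=41 'e': node 14→15
i=42 'b': node 15→16  emit P3@[42:42],P4@[38:42],P7@[40:42]
i=43 'e': node 16→1 (fail-walked)
i=44 'e': node 1→25
i=45 'a': node 25→0 (fail-walked)
i=46 'e': node 0→1
i=47 'd': node 1→2
i=48 'a': node 2→3
i=49 'a': node 3→4
i=50 'a': node 4→5
i=51 'e': node 5→6  emit P0@[46:51]
i=52 'd': node 6→2 (fail-walked)
i=53 'd': node 2→18 (fail-walked)
i=54 'd': node 18→19  emit P5@[52:54]
i=55 'd': node 19→19 (fail-walked)  emit P5@[53:55]
i=56 'e': node 19→1 (fail-walked)
i=57 'd': node 1→2
i=58 'a': node 2→3
i=59 'a': node 3→4
i=60 'a': node 4→5
i=61 'e': node 5→6  emit P0@[56:61]
i=62 'd': node 6→2 (fail-walked)
i=63 'e': node 2→1 (fail-walked)
i=64 'a': node 1→0 (fail-walked)
i=65 'a': node 0→0

Result: [[0,3],[5,3],[8,2],[11,3],[13,1],[13,3],[14,3],[15,3],[20,3],[20,6],[28,3],[28,4],[28,7],[30,3],[35,3],[35,4],[35,7],[42,3],[42,4],[42,7],[51,0],[54,5],[55,5],[61,0]]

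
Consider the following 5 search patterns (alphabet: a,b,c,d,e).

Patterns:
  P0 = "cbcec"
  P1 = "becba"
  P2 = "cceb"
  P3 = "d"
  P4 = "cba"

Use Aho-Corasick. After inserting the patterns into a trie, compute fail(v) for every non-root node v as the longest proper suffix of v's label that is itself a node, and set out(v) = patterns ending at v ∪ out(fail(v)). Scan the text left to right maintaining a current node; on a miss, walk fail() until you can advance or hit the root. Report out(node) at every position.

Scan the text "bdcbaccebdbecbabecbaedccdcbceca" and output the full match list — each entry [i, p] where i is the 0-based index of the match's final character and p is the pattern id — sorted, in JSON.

Build:
Trie nodes:
  0='ε' goto b→6 c→1 d→14
  1='c' goto b→2 c→11
  2='cb' goto a→15 c→3
  3='cbc' goto e→4
  4='cbce' goto c→5
  5='cbcec' goto ·  [P0 ends]
  6='b' goto e→7
  7='be' goto c→8
  8='bec' goto b→9
  9='becb' goto a→10
  10='becba' goto ·  [P1 ends]
  11='cc' goto e→12
  12='cce' goto b→13
  13='cceb' goto ·  [P2 ends]
  14='d' goto ·  [P3 ends]
  15='cba' goto ·  [P4 ends]

BFS fail/out derivation:
  n1('c'): parent n0 fail=0; on 'c' 0 → fail=0;  out ∅∪∅=∅
  n6('b'): parent n0 fail=0; on 'b' 0 → fail=0;  out ∅∪∅=∅
  n14('d'): parent n0 fail=0; on 'd' 0 → fail=0;  out {3}∪∅={3}
  n2('cb'): parent n1 fail=0; on 'b' 0 → fail=6;  out ∅∪∅=∅
  n7('be'): parent n6 fail=0; on 'e' 0 → fail=0;  out ∅∪∅=∅
  n11('cc'): parent n1 fail=0; on 'c' 0 → fail=1;  out ∅∪∅=∅
  n3('cbc'): parent n2 fail=6; on 'c' 6→0 → fail=1;  out ∅∪∅=∅
  n8('bec'): parent n7 fail=0; on 'c' 0 → fail=1;  out ∅∪∅=∅
  n12('cce'): parent n11 fail=1; on 'e' 1→0 → fail=0;  out ∅∪∅=∅
  n15('cba'): parent n2 fail=6; on 'a' 6→0 → fail=0;  out {4}∪∅={4}
  n4('cbce'): parent n3 fail=1; on 'e' 1→0 → fail=0;  out ∅∪∅=∅
  n9('becb'): parent n8 fail=1; on 'b' 1 → fail=2;  out ∅∪∅=∅
  n13('cceb'): parent n12 fail=0; on 'b' 0 → fail=6;  out {2}∪∅={2}
  n5('cbcec'): parent n4 fail=0; on 'c' 0 → fail=1;  out {0}∪∅={0}
  n10('becba'): parent n9 fail=2; on 'a' 2 → fail=15;  out {1}∪{4}={1,4}

Scan:
pos 0 'b': at 6
pos 1 'd': at 14 (via fail)  emit P3@[1:1]
pos 2 'c': at 1 (via fail)
pos 3 'b': at 2
pos 4 'a': at 15  emit P4@[2:4]
pos 5 'c': at 1 (via fail)
pos 6 'c': at 11
pos 7 'e': at 12
pos 8 'b': at 13  emit P2@[5:8]
pos 9 'd': at 14 (via fail)  emit P3@[9:9]
pos 10 'b': at 6 (via fail)
pos 11 'e': at 7
pos 12 'c': at 8
pos 13 'b': at 9
pos 14 'a': at 10  emit P1@[10:14],P4@[12:14]
pos 15 'b': at 6 (via fail)
pos 16 'e': at 7
pos 17 'c': at 8
pos 18 'b': at 9
pos 19 'a': at 10  emit P1@[15:19],P4@[17:19]
pos 20 'e': at 0 (via fail)
pos 21 'd': at 14  emit P3@[21:21]
pos 22 'c': at 1 (via fail)
pos 23 'c': at 11
pos 24 'd': at 14 (via fail)  emit P3@[24:24]
pos 25 'c': at 1 (via fail)
pos 26 'b': at 2
pos 27 'c': at 3
pos 28 'e': at 4
pos 29 'c': at 5  emit P0@[25:29]
pos 30 'a': at 0 (via fail)

All matches (sorted): [[1,3],[4,4],[8,2],[9,3],[14,1],[14,4],[19,1],[19,4],[21,3],[24,3],[29,0]]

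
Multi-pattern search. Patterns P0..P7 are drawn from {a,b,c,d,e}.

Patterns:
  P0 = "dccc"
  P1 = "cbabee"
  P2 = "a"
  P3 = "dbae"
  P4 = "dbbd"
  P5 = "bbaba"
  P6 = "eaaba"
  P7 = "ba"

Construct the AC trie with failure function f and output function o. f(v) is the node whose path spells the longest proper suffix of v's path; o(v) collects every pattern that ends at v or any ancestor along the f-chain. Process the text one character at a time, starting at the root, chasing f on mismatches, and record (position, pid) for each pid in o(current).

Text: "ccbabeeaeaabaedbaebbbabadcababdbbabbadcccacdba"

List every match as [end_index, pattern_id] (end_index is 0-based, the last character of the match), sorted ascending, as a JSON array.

Build automaton:
Trie (insert patterns):
  n0 'ε': a→11 b→17 c→5 d→1 e→22
  n1 'd': b→12 c→2
  n2 'dc': c→3
  n3 'dcc': c→4
  n4 'dccc': ·  [P0 ends]
  n5 'c': b→6
  n6 'cb': a→7
  n7 'cba': b→8
  n8 'cbab': e→9
  n9 'cbabe': e→10
  n10 'cbabee': ·  [P1 ends]
  n11 'a': ·  [P2 ends]
  n12 'db': a→13 b→15
  n13 'dba': e→14
  n14 'dbae': ·  [P3 ends]
  n15 'dbb': d→16
  n16 'dbbd': ·  [P4 ends]
  n17 'b': a→27 b→18
  n18 'bb': a→19
  n19 'bba': b→20
  n20 'bbab': a→21
  n21 'bbaba': ·  [P5 ends]
  n22 'e': a→23
  n23 'ea': a→24
  n24 'eaa': b→25
  n25 'eaab': a→26
  n26 'eaaba': ·  [P6 ends]
  n27 'ba': ·  [P7 ends]

Failure links (BFS by depth):
  fail(1) 'd': from fail(0)=0 chase 'd': 0 ⇒ 0;  out=∅∪out(0)=∅
  fail(5) 'c': from fail(0)=0 chase 'c': 0 ⇒ 0;  out=∅∪out(0)=∅
  fail(11) 'a': from fail(0)=0 chase 'a': 0 ⇒ 0;  out={2}∪out(0)={2}
  fail(17) 'b': from fail(0)=0 chase 'b': 0 ⇒ 0;  out=∅∪out(0)=∅
  fail(22) 'e': from fail(0)=0 chase 'e': 0 ⇒ 0;  out=∅∪out(0)=∅
  fail(2) 'dc': from fail(1)=0 chase 'c': 0 ⇒ 5;  out=∅∪out(5)=∅
  fail(6) 'cb': from fail(5)=0 chase 'b': 0 ⇒ 17;  out=∅∪out(17)=∅
  fail(12) 'db': from fail(1)=0 chase 'b': 0 ⇒ 17;  out=∅∪out(17)=∅
  fail(18) 'bb': from fail(17)=0 chase 'b': 0 ⇒ 17;  out=∅∪out(17)=∅
  fail(23) 'ea': from fail(22)=0 chase 'a': 0 ⇒ 11;  out=∅∪out(11)={2}
  fail(27) 'ba': from fail(17)=0 chase 'a': 0 ⇒ 11;  out={7}∪out(11)={2,7}
  fail(3) 'dcc': from fail(2)=5 chase 'c': 5→0 ⇒ 5;  out=∅∪out(5)=∅
  fail(7) 'cba': from fail(6)=17 chase 'a': 17 ⇒ 27;  out=∅∪out(27)={2,7}
  fail(13) 'dba': from fail(12)=17 chase 'a': 17 ⇒ 27;  out=∅∪out(27)={2,7}
  fail(15) 'dbb': from fail(12)=17 chase 'b': 17 ⇒ 18;  out=∅∪out(18)=∅
  fail(19) 'bba': from fail(18)=17 chase 'a': 17 ⇒ 27;  out=∅∪out(27)={2,7}
  fail(24) 'eaa': from fail(23)=11 chase 'a': 11→0 ⇒ 11;  out=∅∪out(11)={2}
  fail(4) 'dccc': from fail(3)=5 chase 'c': 5→0 ⇒ 5;  out={0}∪out(5)={0}
  fail(8) 'cbab': from fail(7)=27 chase 'b': 27→11→0 ⇒ 17;  out=∅∪out(17)=∅
  fail(14) 'dbae': from fail(13)=27 chase 'e': 27→11→0 ⇒ 22;  out={3}∪out(22)={3}
  fail(16) 'dbbd': from fail(15)=18 chase 'd': 18→17→0 ⇒ 1;  out={4}∪out(1)={4}
  fail(20) 'bbab': from fail(19)=27 chase 'b': 27→11→0 ⇒ 17;  out=∅∪out(17)=∅
  fail(25) 'eaab': from fail(24)=11 chase 'b': 11→0 ⇒ 17;  out=∅∪out(17)=∅
  fail(9) 'cbabe': from fail(8)=17 chase 'e': 17→0 ⇒ 22;  out=∅∪out(22)=∅
  fail(21) 'bbaba': from fail(20)=17 chase 'a': 17 ⇒ 27;  out={5}∪out(27)={2,5,7}
  fail(26) 'eaaba': from fail(25)=17 chase 'a': 17 ⇒ 27;  out={6}∪out(27)={2,6,7}
  fail(10) 'cbabee': from fail(9)=22 chase 'e': 22→0 ⇒ 22;  out={1}∪out(22)={1}

Text stream:
i=0 'c': node 0→5
i=1 'c': node 5→5 (fail-walked)
i=2 'b': node 5→6
i=3 'a': node 6→7  → match P2@[3:3],P7@[2:3]
i=4 'b': node 7→8
i=5 'e': node 8→9
i=6 'e': node 9→10  → match P1@[1:6]
i=7 'a': node 10→23 (fail-walked)  → match P2@[7:7]
i=8 'e': node 23→22 (fail-walked)
i=9 'a': node 22→23  → match P2@[9:9]
i=10 'a': node 23→24  → match P2@[10:10]
i=11 'b': node 24→25
i=12 'a': node 25→26  → match P2@[12:12],P6@[8:12],P7@[11:12]
i=13 'e': node 26→22 (fail-walked)
i=14 'd': node 22→1 (fail-walked)
i=15 'b': node 1→12
i=16 'a': node 12→13  → match P2@[16:16],P7@[15:16]
i=17 'e': node 13→14  → match P3@[14:17]
i=18 'b': node 14→17 (fail-walked)
i=19 'b': node 17→18
i=20 'b': node 18→18 (fail-walked)
i=21 'a': node 18→19  → match P2@[21:21],P7@[20:21]
i=22 'b': node 19→20
i=23 'a': node 20→21  → match P2@[23:23],P5@[19:23],P7@[22:23]
i=24 'd': node 21→1 (fail-walked)
i=25 'c': node 1→2
i=26 'a': node 2→11 (fail-walked)  → match P2@[26:26]
i=27 'b': node 11→17 (fail-walked)
i=28 'a': node 17→27  → match P2@[28:28],P7@[27:28]
i=29 'b': node 27→17 (fail-walked)
i=30 'd': node 17→1 (fail-walked)
i=31 'b': node 1→12
i=32 'b': node 12→15
i=33 'a': node 15→19 (fail-walked)  → match P2@[33:33],P7@[32:33]
i=34 'b': node 19→20
i=35 'b': node 20→18 (fail-walked)
i=36 'a': node 18→19  → match P2@[36:36],P7@[35:36]
i=37 'd': node 19→1 (fail-walked)
i=38 'c': node 1→2
i=39 'c': node 2→3
i=40 'c': node 3→4  → match P0@[37:40]
i=41 'a': node 4→11 (fail-walked)  → match P2@[41:41]
i=42 'c': node 11→5 (fail-walked)
i=43 'd': node 5→1 (fail-walked)
i=44 'b': node 1→12
i=45 'a': node 12→13  → match P2@[45:45],P7@[44:45]

Matches: [[3,2],[3,7],[6,1],[7,2],[9,2],[10,2],[12,2],[12,6],[12,7],[16,2],[16,7],[17,3],[21,2],[21,7],[23,2],[23,5],[23,7],[26,2],[28,2],[28,7],[33,2],[33,7],[36,2],[36,7],[40,0],[41,2],[45,2],[45,7]]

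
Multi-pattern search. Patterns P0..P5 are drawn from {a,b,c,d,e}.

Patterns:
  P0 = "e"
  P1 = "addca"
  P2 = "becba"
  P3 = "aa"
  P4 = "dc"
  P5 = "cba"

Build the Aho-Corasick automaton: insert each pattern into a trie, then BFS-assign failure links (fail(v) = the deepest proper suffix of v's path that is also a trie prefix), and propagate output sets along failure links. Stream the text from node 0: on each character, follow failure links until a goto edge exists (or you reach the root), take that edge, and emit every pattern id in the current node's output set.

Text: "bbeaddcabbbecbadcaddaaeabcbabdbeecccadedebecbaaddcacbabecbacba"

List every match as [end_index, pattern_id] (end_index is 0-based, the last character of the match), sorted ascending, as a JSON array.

Construct AC machine:
Trie nodes:
  n0 'ε': a→2 b→7 c→15 d→13 e→1
  n1 'e': ·  ←P0
  n2 'a': a→12 d→3
  n3 'ad': d→4
  n4 'add': c→5
  n5 'addc': a→6
  n6 'addca': ·  ←P1
  n7 'b': e→8
  n8 'be': c→9
  n9 'bec': b→10
  n10 'becb': a→11
  n11 'becba': ·  ←P2
  n12 'aa': ·  ←P3
  n13 'd': c→14
  n14 'dc': ·  ←P4
  n15 'c': b→16
  n16 'cb': a→17
  n17 'cba': ·  ←P5

Failure links (BFS by depth):
  fail(1) 'e': from fail(0)=0 chase 'e': 0 ⇒ 0;  out={0}∪out(0)={0}
  fail(2) 'a': from fail(0)=0 chase 'a': 0 ⇒ 0;  out=∅∪out(0)=∅
  fail(7) 'b': from fail(0)=0 chase 'b': 0 ⇒ 0;  out=∅∪out(0)=∅
  fail(13) 'd': from fail(0)=0 chase 'd': 0 ⇒ 0;  out=∅∪out(0)=∅
  fail(15) 'c': from fail(0)=0 chase 'c': 0 ⇒ 0;  out=∅∪out(0)=∅
  fail(3) 'ad': from fail(2)=0 chase 'd': 0 ⇒ 13;  out=∅∪out(13)=∅
  fail(8) 'be': from fail(7)=0 chase 'e': 0 ⇒ 1;  out=∅∪out(1)={0}
  fail(12) 'aa': from fail(2)=0 chase 'a': 0 ⇒ 2;  out={3}∪out(2)={3}
  fail(14) 'dc': from fail(13)=0 chase 'c': 0 ⇒ 15;  out={4}∪out(15)={4}
  fail(16) 'cb': from fail(15)=0 chase 'b': 0 ⇒ 7;  out=∅∪out(7)=∅
  fail(4) 'add': from fail(3)=13 chase 'd': 13→0 ⇒ 13;  out=∅∪out(13)=∅
  fail(9) 'bec': from fail(8)=1 chase 'c': 1→0 ⇒ 15;  out=∅∪out(15)=∅
  fail(17) 'cba': from fail(16)=7 chase 'a': 7→0 ⇒ 2;  out={5}∪out(2)={5}
  fail(5) 'addc': from fail(4)=13 chase 'c': 13 ⇒ 14;  out=∅∪out(14)={4}
  fail(10) 'becb': from fail(9)=15 chase 'b': 15 ⇒ 16;  out=∅∪out(16)=∅
  fail(6) 'addca': from fail(5)=14 chase 'a': 14→15→0 ⇒ 2;  out={1}∪out(2)={1}
  fail(11) 'becba': from fail(10)=16 chase 'a': 16 ⇒ 17;  out={2}∪out(17)={2,5}

Text stream:
[0] read 'b'  n0⇒n7
[1] read 'b'  n7⇒n7 (via fail)
[2] read 'e'  n7⇒n8  → match P0@[2:2]
[3] read 'a'  n8⇒n2 (via fail)
[4] read 'd'  n2⇒n3
[5] read 'd'  n3⇒n4
[6] read 'c'  n4⇒n5  → match P4@[5:6]
[7] read 'a'  n5⇒n6  → match P1@[3:7]
[8] read 'b'  n6⇒n7 (via fail)
[9] read 'b'  n7⇒n7 (via fail)
[10] read 'b'  n7⇒n7 (via fail)
[11] read 'e'  n7⇒n8  → match P0@[11:11]
[12] read 'c'  n8⇒n9
[13] read 'b'  n9⇒n10
[14] read 'a'  n10⇒n11  → match P2@[10:14],P5@[12:14]
[15] read 'd'  n11⇒n3 (via fail)
[16] read 'c'  n3⇒n14 (via fail)  → match P4@[15:16]
[17] read 'a'  n14⇒n2 (via fail)
[18] read 'd'  n2⇒n3
[19] read 'd'  n3⇒n4
[20] read 'a'  n4⇒n2 (via fail)
[21] read 'a'  n2⇒n12  → match P3@[20:21]
[22] read 'e'  n12⇒n1 (via fail)  → match P0@[22:22]
[23] read 'a'  n1⇒n2 (via fail)
[24] read 'b'  n2⇒n7 (via fail)
[25] read 'c'  n7⇒n15 (via fail)
[26] read 'b'  n15⇒n16
[27] read 'a'  n16⇒n17  → match P5@[25:27]
[28] read 'b'  n17⇒n7 (via fail)
[29] read 'd'  n7⇒n13 (via fail)
[30] read 'b'  n13⇒n7 (via fail)
[31] read 'e'  n7⇒n8  → match P0@[31:31]
[32] read 'e'  n8⇒n1 (via fail)  → match P0@[32:32]
[33] read 'c'  n1⇒n15 (via fail)
[34] read 'c'  n15⇒n15 (via fail)
[35] read 'c'  n15⇒n15 (via fail)
[36] read 'a'  n15⇒n2 (via fail)
[37] read 'd'  n2⇒n3
[38] read 'e'  n3⇒n1 (via fail)  → match P0@[38:38]
[39] read 'd'  n1⇒n13 (via fail)
[40] read 'e'  n13⇒n1 (via fail)  → match P0@[40:40]
[41] read 'b'  n1⇒n7 (via fail)
[42] read 'e'  n7⇒n8  → match P0@[42:42]
[43] read 'c'  n8⇒n9
[44] read 'b'  n9⇒n10
[45] read 'a'  n10⇒n11  → match P2@[41:45],P5@[43:45]
[46] read 'a'  n11⇒n12 (via fail)  → match P3@[45:46]
[47] read 'd'  n12⇒n3 (via fail)
[48] read 'd'  n3⇒n4
[49] read 'c'  n4⇒n5  → match P4@[48:49]
[50] read 'a'  n5⇒n6  → match P1@[46:50]
[51] read 'c'  n6⇒n15 (via fail)
[52] read 'b'  n15⇒n16
[53] read 'a'  n16⇒n17  → match P5@[51:53]
[54] read 'b'  n17⇒n7 (via fail)
[55] read 'e'  n7⇒n8  → match P0@[55:55]
[56] read 'c'  n8⇒n9
[57] read 'b'  n9⇒n10
[58] read 'a'  n10⇒n11  → match P2@[54:58],P5@[56:58]
[59] read 'c'  n11⇒n15 (via fail)
[60] read 'b'  n15⇒n16
[61] read 'a'  n16⇒n17  → match P5@[59:61]

Matches: [[2,0],[6,4],[7,1],[11,0],[14,2],[14,5],[16,4],[21,3],[22,0],[27,5],[31,0],[32,0],[38,0],[40,0],[42,0],[45,2],[45,5],[46,3],[49,4],[50,1],[53,5],[55,0],[58,2],[58,5],[61,5]]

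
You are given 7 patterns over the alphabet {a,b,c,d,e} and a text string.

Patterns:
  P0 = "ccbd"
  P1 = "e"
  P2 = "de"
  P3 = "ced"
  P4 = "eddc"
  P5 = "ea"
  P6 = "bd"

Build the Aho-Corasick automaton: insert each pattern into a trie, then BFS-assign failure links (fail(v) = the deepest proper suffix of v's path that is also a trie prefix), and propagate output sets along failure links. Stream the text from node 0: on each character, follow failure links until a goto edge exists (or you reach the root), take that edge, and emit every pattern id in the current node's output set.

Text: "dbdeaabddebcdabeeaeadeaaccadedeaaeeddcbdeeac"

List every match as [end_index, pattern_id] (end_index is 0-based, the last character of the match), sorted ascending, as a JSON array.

Construct AC machine:
Trie (insert patterns):
  n0 'ε': b→14 c→1 d→6 e→5
  n1 'c': c→2 e→8
  n2 'cc': b→3
  n3 'ccb': d→4
  n4 'ccbd': ·  [P0 ends]
  n5 'e': a→13 d→10  [P1 ends]
  n6 'd': e→7
  n7 'de': ·  [P2 ends]
  n8 'ce': d→9
  n9 'ced': ·  [P3 ends]
  n10 'ed': d→11
  n11 'edd': c→12
  n12 'eddc': ·  [P4 ends]
  n13 'ea': ·  [P5 ends]
  n14 'b': d→15
  n15 'bd': ·  [P6 ends]

BFS fail/out derivation:
  n1('c'): parent n0 fail=0; on 'c' 0 → fail=0;  out ∅∪∅=∅
  n5('e'): parent n0 fail=0; on 'e' 0 → fail=0;  out {1}∪∅={1}
  n6('d'): parent n0 fail=0; on 'd' 0 → fail=0;  out ∅∪∅=∅
  n14('b'): parent n0 fail=0; on 'b' 0 → fail=0;  out ∅∪∅=∅
  n2('cc'): parent n1 fail=0; on 'c' 0 → fail=1;  out ∅∪∅=∅
  n7('de'): parent n6 fail=0; on 'e' 0 → fail=5;  out {2}∪{1}={1,2}
  n8('ce'): parent n1 fail=0; on 'e' 0 → fail=5;  out ∅∪{1}={1}
  n10('ed'): parent n5 fail=0; on 'd' 0 → fail=6;  out ∅∪∅=∅
  n13('ea'): parent n5 fail=0; on 'a' 0 → fail=0;  out {5}∪∅={5}
  n15('bd'): parent n14 fail=0; on 'd' 0 → fail=6;  out {6}∪∅={6}
  n3('ccb'): parent n2 fail=1; on 'b' 1→0 → fail=14;  out ∅∪∅=∅
  n9('ced'): parent n8 fail=5; on 'd' 5 → fail=10;  out {3}∪∅={3}
  n11('edd'): parent n10 fail=6; on 'd' 6→0 → fail=6;  out ∅∪∅=∅
  n4('ccbd'): parent n3 fail=14; on 'd' 14 → fail=15;  out {0}∪{6}={0,6}
  n12('eddc'): parent n11 fail=6; on 'c' 6→0 → fail=1;  out {4}∪∅={4}

Scan:
i=0 'd': node 0→6
i=1 'b': node 6→14 (via fail)
i=2 'd': node 14→15  ** P6@[1:2]
i=3 'e': node 15→7 (via fail)  ** P1@[3:3],P2@[2:3]
i=4 'a': node 7→13 (via fail)  ** P5@[3:4]
i=5 'a': node 13→0 (via fail)
i=6 'b': node 0→14
i=7 'd': node 14→15  ** P6@[6:7]
i=8 'd': node 15→6 (via fail)
i=9 'e': node 6→7  ** P1@[9:9],P2@[8:9]
i=10 'b': node 7→14 (via fail)
i=11 'c': node 14→1 (via fail)
i=12 'd': node 1→6 (via fail)
i=13 'a': node 6→0 (via fail)
i=14 'b': node 0→14
i=15 'e': node 14→5 (via fail)  ** P1@[15:15]
i=16 'e': node 5→5 (via fail)  ** P1@[16:16]
i=17 'a': node 5→13  ** P5@[16:17]
i=18 'e': node 13→5 (via fail)  ** P1@[18:18]
i=19 'a': node 5→13  ** P5@[18:19]
i=20 'd': node 13→6 (via fail)
i=21 'e': node 6→7  ** P1@[21:21],P2@[20:21]
i=22 'a': node 7→13 (via fail)  ** P5@[21:22]
i=23 'a': node 13→0 (via fail)
i=24 'c': node 0→1
i=25 'c': node 1→2
i=26 'a': node 2→0 (via fail)
i=27 'd': node 0→6
i=28 'e': node 6→7  ** P1@[28:28],P2@[27:28]
i=29 'd': node 7→10 (via fail)
i=30 'e': node 10→7 (via fail)  ** P1@[30:30],P2@[29:30]
i=31 'a': node 7→13 (via fail)  ** P5@[30:31]
i=32 'a': node 13→0 (via fail)
i=33 'e': node 0→5  ** P1@[33:33]
i=34 'e': node 5→5 (via fail)  ** P1@[34:34]
i=35 'd': node 5→10
i=36 'd': node 10→11
i=37 'c': node 11→12  ** P4@[34:37]
i=38 'b': node 12→14 (via fail)
i=39 'd': node 14→15  ** P6@[38:39]
i=40 'e': node 15→7 (via fail)  ** P1@[40:40],P2@[39:40]
i=41 'e': node 7→5 (via fail)  ** P1@[41:41]
i=42 'a': node 5→13  ** P5@[41:42]
i=43 'c': node 13→1 (via fail)

All matches (sorted): [[2,6],[3,1],[3,2],[4,5],[7,6],[9,1],[9,2],[15,1],[16,1],[17,5],[18,1],[19,5],[21,1],[21,2],[22,5],[28,1],[28,2],[30,1],[30,2],[31,5],[33,1],[34,1],[37,4],[39,6],[40,1],[40,2],[41,1],[42,5]]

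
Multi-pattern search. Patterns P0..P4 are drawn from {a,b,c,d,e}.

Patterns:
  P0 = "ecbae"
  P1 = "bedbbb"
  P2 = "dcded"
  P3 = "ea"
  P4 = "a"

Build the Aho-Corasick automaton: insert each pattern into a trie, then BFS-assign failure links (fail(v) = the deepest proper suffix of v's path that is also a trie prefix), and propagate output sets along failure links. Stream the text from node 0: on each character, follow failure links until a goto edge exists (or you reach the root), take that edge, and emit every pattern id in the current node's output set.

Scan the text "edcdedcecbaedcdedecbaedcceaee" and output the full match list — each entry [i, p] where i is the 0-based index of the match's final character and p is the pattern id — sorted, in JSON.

Construct AC machine:
Trie nodes:
  0='ε' goto a→18 b→6 d→12 e→1
  1='e' goto a→17 c→2
  2='ec' goto b→3
  3='ecb' goto a→4
  4='ecba' goto e→5
  5='ecbae' goto ·  ←P0
  6='b' goto e→7
  7='be' goto d→8
  8='bed' goto b→9
  9='bedb' goto b→10
  10='bedbb' goto b→11
  11='bedbbb' goto ·  ←P1
  12='d' goto c→13
  13='dc' goto d→14
  14='dcd' goto e→15
  15='dcde' goto d→16
  16='dcded' goto ·  ←P2
  17='ea' goto ·  ←P3
  18='a' goto ·  ←P4

BFS fail/out derivation:
  fail(1) 'e': from fail(0)=0 chase 'e': 0 ⇒ 0;  out=∅∪out(0)=∅
  fail(6) 'b': from fail(0)=0 chase 'b': 0 ⇒ 0;  out=∅∪out(0)=∅
  fail(12) 'd': from fail(0)=0 chase 'd': 0 ⇒ 0;  out=∅∪out(0)=∅
  fail(18) 'a': from fail(0)=0 chase 'a': 0 ⇒ 0;  out={4}∪out(0)={4}
  fail(2) 'ec': from fail(1)=0 chase 'c': 0 ⇒ 0;  out=∅∪out(0)=∅
  fail(7) 'be': from fail(6)=0 chase 'e': 0 ⇒ 1;  out=∅∪out(1)=∅
  fail(13) 'dc': from fail(12)=0 chase 'c': 0 ⇒ 0;  out=∅∪out(0)=∅
  fail(17) 'ea': from fail(1)=0 chase 'a': 0 ⇒ 18;  out={3}∪out(18)={3,4}
  fail(3) 'ecb': from fail(2)=0 chase 'b': 0 ⇒ 6;  out=∅∪out(6)=∅
  fail(8) 'bed': from fail(7)=1 chase 'd': 1→0 ⇒ 12;  out=∅∪out(12)=∅
  fail(14) 'dcd': from fail(13)=0 chase 'd': 0 ⇒ 12;  out=∅∪out(12)=∅
  fail(4) 'ecba': from fail(3)=6 chase 'a': 6→0 ⇒ 18;  out=∅∪out(18)={4}
  fail(9) 'bedb': from fail(8)=12 chase 'b': 12→0 ⇒ 6;  out=∅∪out(6)=∅
  fail(15) 'dcde': from fail(14)=12 chase 'e': 12→0 ⇒ 1;  out=∅∪out(1)=∅
  fail(5) 'ecbae': from fail(4)=18 chase 'e': 18→0 ⇒ 1;  out={0}∪out(1)={0}
  fail(10) 'bedbb': from fail(9)=6 chase 'b': 6→0 ⇒ 6;  out=∅∪out(6)=∅
  fail(16) 'dcded': from fail(15)=1 chase 'd': 1→0 ⇒ 12;  out={2}∪out(12)={2}
  fail(11) 'bedbbb': from fail(10)=6 chase 'b': 6→0 ⇒ 6;  out={1}∪out(6)={1}

Run:
i=0 'e': node 0→1
i=1 'd': node 1→12 ·f
i=2 'c': node 12→13
i=3 'd': node 13→14
i=4 'e': node 14→15
i=5 'd': node 15→16  → match P2@[1:5]
i=6 'c': node 16→13 ·f
i=7 'e': node 13→1 ·f
i=8 'c': node 1→2
i=9 'b': node 2→3
i=10 'a': node 3→4  → match P4@[10:10]
i=11 'e': node 4→5  → match P0@[7:11]
i=12 'd': node 5→12 ·f
i=13 'c': node 12→13
i=14 'd': node 13→14
i=15 'e': node 14→15
i=16 'd': node 15→16  → match P2@[12:16]
i=17 'e': node 16→1 ·f
i=18 'c': node 1→2
i=19 'b': node 2→3
i=20 'a': node 3→4  → match P4@[20:20]
i=21 'e': node 4→5  → match P0@[17:21]
i=22 'd': node 5→12 ·f
i=23 'c': node 12→13
i=24 'c': node 13→0 ·f
i=25 'e': node 0→1
i=26 'a': node 1→17  → match P3@[25:26],P4@[26:26]
i=27 'e': node 17→1 ·f
i=28 'e': node 1→1 ·f

Result: [[5,2],[10,4],[11,0],[16,2],[20,4],[21,0],[26,3],[26,4]]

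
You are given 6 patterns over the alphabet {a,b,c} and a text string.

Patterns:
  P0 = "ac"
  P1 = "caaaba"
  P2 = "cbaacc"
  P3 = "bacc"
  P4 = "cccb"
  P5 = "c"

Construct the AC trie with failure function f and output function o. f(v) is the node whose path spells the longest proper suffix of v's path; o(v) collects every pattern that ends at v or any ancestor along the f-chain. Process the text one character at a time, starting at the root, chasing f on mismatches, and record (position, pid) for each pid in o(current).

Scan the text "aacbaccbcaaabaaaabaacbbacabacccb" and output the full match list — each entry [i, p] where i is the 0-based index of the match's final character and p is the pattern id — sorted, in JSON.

Build automaton:
Trie nodes:
  0='ε' goto a→1 b→14 c→3
  1='a' goto c→2
  2='ac' goto ·  ←P0
  3='c' goto a→4 b→9 c→18  ←P5
  4='ca' goto a→5
  5='caa' goto a→6
  6='caaa' goto b→7
  7='caaab' goto a→8
  8='caaaba' goto ·  ←P1
  9='cb' goto a→10
  10='cba' goto a→11
  11='cbaa' goto c→12
  12='cbaac' goto c→13
  13='cbaacc' goto ·  ←P2
  14='b' goto a→15
  15='ba' goto c→16
  16='bac' goto c→17
  17='bacc' goto ·  ←P3
  18='cc' goto c→19
  19='ccc' goto b→20
  20='cccb' goto ·  ←P4

BFS fail/out derivation:
  n1('a'): parent n0 fail=0; on 'a' 0 → fail=0;  out ∅∪∅=∅
  n3('c'): parent n0 fail=0; on 'c' 0 → fail=0;  out {5}∪∅={5}
  n14('b'): parent n0 fail=0; on 'b' 0 → fail=0;  out ∅∪∅=∅
  n2('ac'): parent n1 fail=0; on 'c' 0 → fail=3;  out {0}∪{5}={0,5}
  n4('ca'): parent n3 fail=0; on 'a' 0 → fail=1;  out ∅∪∅=∅
  n9('cb'): parent n3 fail=0; on 'b' 0 → fail=14;  out ∅∪∅=∅
  n15('ba'): parent n14 fail=0; on 'a' 0 → fail=1;  out ∅∪∅=∅
  n18('cc'): parent n3 fail=0; on 'c' 0 → fail=3;  out ∅∪{5}={5}
  n5('caa'): parent n4 fail=1; on 'a' 1→0 → fail=1;  out ∅∪∅=∅
  n10('cba'): parent n9 fail=14; on 'a' 14 → fail=15;  out ∅∪∅=∅
  n16('bac'): parent n15 fail=1; on 'c' 1 → fail=2;  out ∅∪{0,5}={0,5}
  n19('ccc'): parent n18 fail=3; on 'c' 3 → fail=18;  out ∅∪{5}={5}
  n6('caaa'): parent n5 fail=1; on 'a' 1→0 → fail=1;  out ∅∪∅=∅
  n11('cbaa'): parent n10 fail=15; on 'a' 15→1→0 → fail=1;  out ∅∪∅=∅
  n17('bacc'): parent n16 fail=2; on 'c' 2→3 → fail=18;  out {3}∪{5}={3,5}
  n20('cccb'): parent n19 fail=18; on 'b' 18→3 → fail=9;  out {4}∪∅={4}
  n7('caaab'): parent n6 fail=1; on 'b' 1→0 → fail=14;  out ∅∪∅=∅
  n12('cbaac'): parent n11 fail=1; on 'c' 1 → fail=2;  out ∅∪{0,5}={0,5}
  n8('caaaba'): parent n7 fail=14; on 'a' 14 → fail=15;  out {1}∪∅={1}
  n13('cbaacc'): parent n12 fail=2; on 'c' 2→3 → fail=18;  out {2}∪{5}={2,5}

Run:
pos 0 'a': at 1
pos 1 'a': at 1 (via fail)
pos 2 'c': at 2  emit P0@[1:2],P5@[2:2]
pos 3 'b': at 9 (via fail)
pos 4 'a': at 10
pos 5 'c': at 16 (via fail)  emit P0@[4:5],P5@[5:5]
pos 6 'c': at 17  emit P3@[3:6],P5@[6:6]
pos 7 'b': at 9 (via fail)
pos 8 'c': at 3 (via fail)  emit P5@[8:8]
pos 9 'a': at 4
pos 10 'a': at 5
pos 11 'a': at 6
pos 12 'b': at 7
pos 13 'a': at 8  emit P1@[8:13]
pos 14 'a': at 1 (via fail)
pos 15 'a': at 1 (via fail)
pos 16 'a': at 1 (via fail)
pos 17 'b': at 14 (via fail)
pos 18 'a': at 15
pos 19 'a': at 1 (via fail)
pos 20 'c': at 2  emit P0@[19:20],P5@[20:20]
pos 21 'b': at 9 (via fail)
pos 22 'b': at 14 (via fail)
pos 23 'a': at 15
pos 24 'c': at 16  emit P0@[23:24],P5@[24:24]
pos 25 'a': at 4 (via fail)
pos 26 'b': at 14 (via fail)
pos 27 'a': at 15
pos 28 'c': at 16  emit P0@[27:28],P5@[28:28]
pos 29 'c': at 17  emit P3@[26:29],P5@[29:29]
pos 30 'c': at 19 (via fail)  emit P5@[30:30]
pos 31 'b': at 20  emit P4@[28:31]

Result: [[2,0],[2,5],[5,0],[5,5],[6,3],[6,5],[8,5],[13,1],[20,0],[20,5],[24,0],[24,5],[28,0],[28,5],[29,3],[29,5],[30,5],[31,4]]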